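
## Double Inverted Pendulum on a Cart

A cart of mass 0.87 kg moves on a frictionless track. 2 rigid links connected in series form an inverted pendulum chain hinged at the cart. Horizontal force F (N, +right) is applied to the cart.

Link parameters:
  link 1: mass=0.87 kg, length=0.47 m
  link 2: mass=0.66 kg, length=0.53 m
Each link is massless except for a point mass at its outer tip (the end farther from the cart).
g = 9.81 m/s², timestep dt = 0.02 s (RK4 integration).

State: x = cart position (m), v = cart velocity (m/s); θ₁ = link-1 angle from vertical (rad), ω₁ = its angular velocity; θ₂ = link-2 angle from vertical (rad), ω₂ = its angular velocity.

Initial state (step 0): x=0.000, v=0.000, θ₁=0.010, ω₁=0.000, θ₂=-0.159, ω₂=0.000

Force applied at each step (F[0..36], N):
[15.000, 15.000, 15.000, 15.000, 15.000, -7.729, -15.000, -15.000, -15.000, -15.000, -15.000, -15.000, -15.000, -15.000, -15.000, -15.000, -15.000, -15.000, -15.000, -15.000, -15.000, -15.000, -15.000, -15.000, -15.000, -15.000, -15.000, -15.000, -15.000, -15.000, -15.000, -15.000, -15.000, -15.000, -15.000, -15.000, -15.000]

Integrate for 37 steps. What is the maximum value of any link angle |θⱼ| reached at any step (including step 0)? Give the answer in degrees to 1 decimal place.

Answer: 154.7°

Derivation:
apply F[0]=+15.000 → step 1: x=0.003, v=0.342, θ₁=0.003, ω₁=-0.674, θ₂=-0.160, ω₂=-0.107
apply F[1]=+15.000 → step 2: x=0.014, v=0.689, θ₁=-0.017, ω₁=-1.369, θ₂=-0.163, ω₂=-0.200
apply F[2]=+15.000 → step 3: x=0.031, v=1.042, θ₁=-0.052, ω₁=-2.102, θ₂=-0.168, ω₂=-0.267
apply F[3]=+15.000 → step 4: x=0.055, v=1.401, θ₁=-0.101, ω₁=-2.878, θ₂=-0.174, ω₂=-0.302
apply F[4]=+15.000 → step 5: x=0.087, v=1.756, θ₁=-0.167, ω₁=-3.677, θ₂=-0.180, ω₂=-0.310
apply F[5]=-7.729 → step 6: x=0.121, v=1.614, θ₁=-0.238, ω₁=-3.469, θ₂=-0.186, ω₂=-0.303
apply F[6]=-15.000 → step 7: x=0.150, v=1.345, θ₁=-0.303, ω₁=-3.051, θ₂=-0.192, ω₂=-0.259
apply F[7]=-15.000 → step 8: x=0.175, v=1.105, θ₁=-0.361, ω₁=-2.745, θ₂=-0.196, ω₂=-0.175
apply F[8]=-15.000 → step 9: x=0.195, v=0.889, θ₁=-0.414, ω₁=-2.534, θ₂=-0.198, ω₂=-0.054
apply F[9]=-15.000 → step 10: x=0.210, v=0.690, θ₁=-0.463, ω₁=-2.403, θ₂=-0.198, ω₂=0.101
apply F[10]=-15.000 → step 11: x=0.222, v=0.506, θ₁=-0.510, ω₁=-2.337, θ₂=-0.194, ω₂=0.286
apply F[11]=-15.000 → step 12: x=0.231, v=0.331, θ₁=-0.557, ω₁=-2.325, θ₂=-0.186, ω₂=0.498
apply F[12]=-15.000 → step 13: x=0.236, v=0.162, θ₁=-0.604, ω₁=-2.358, θ₂=-0.174, ω₂=0.734
apply F[13]=-15.000 → step 14: x=0.237, v=-0.004, θ₁=-0.651, ω₁=-2.425, θ₂=-0.157, ω₂=0.990
apply F[14]=-15.000 → step 15: x=0.235, v=-0.170, θ₁=-0.701, ω₁=-2.520, θ₂=-0.134, ω₂=1.263
apply F[15]=-15.000 → step 16: x=0.230, v=-0.338, θ₁=-0.752, ω₁=-2.633, θ₂=-0.106, ω₂=1.548
apply F[16]=-15.000 → step 17: x=0.222, v=-0.510, θ₁=-0.806, ω₁=-2.757, θ₂=-0.072, ω₂=1.842
apply F[17]=-15.000 → step 18: x=0.210, v=-0.689, θ₁=-0.863, ω₁=-2.888, θ₂=-0.033, ω₂=2.141
apply F[18]=-15.000 → step 19: x=0.194, v=-0.873, θ₁=-0.922, ω₁=-3.019, θ₂=0.013, ω₂=2.440
apply F[19]=-15.000 → step 20: x=0.175, v=-1.065, θ₁=-0.983, ω₁=-3.147, θ₂=0.065, ω₂=2.737
apply F[20]=-15.000 → step 21: x=0.152, v=-1.263, θ₁=-1.048, ω₁=-3.270, θ₂=0.123, ω₂=3.029
apply F[21]=-15.000 → step 22: x=0.124, v=-1.466, θ₁=-1.114, ω₁=-3.388, θ₂=0.186, ω₂=3.314
apply F[22]=-15.000 → step 23: x=0.093, v=-1.674, θ₁=-1.183, ω₁=-3.501, θ₂=0.255, ω₂=3.591
apply F[23]=-15.000 → step 24: x=0.057, v=-1.885, θ₁=-1.254, ω₁=-3.611, θ₂=0.330, ω₂=3.860
apply F[24]=-15.000 → step 25: x=0.018, v=-2.097, θ₁=-1.328, ω₁=-3.722, θ₂=0.410, ω₂=4.120
apply F[25]=-15.000 → step 26: x=-0.026, v=-2.308, θ₁=-1.403, ω₁=-3.840, θ₂=0.494, ω₂=4.370
apply F[26]=-15.000 → step 27: x=-0.075, v=-2.518, θ₁=-1.481, ω₁=-3.971, θ₂=0.584, ω₂=4.605
apply F[27]=-15.000 → step 28: x=-0.127, v=-2.726, θ₁=-1.562, ω₁=-4.128, θ₂=0.679, ω₂=4.821
apply F[28]=-15.000 → step 29: x=-0.184, v=-2.933, θ₁=-1.647, ω₁=-4.328, θ₂=0.777, ω₂=5.009
apply F[29]=-15.000 → step 30: x=-0.245, v=-3.145, θ₁=-1.736, ω₁=-4.591, θ₂=0.879, ω₂=5.156
apply F[30]=-15.000 → step 31: x=-0.310, v=-3.370, θ₁=-1.831, ω₁=-4.949, θ₂=0.983, ω₂=5.252
apply F[31]=-15.000 → step 32: x=-0.380, v=-3.627, θ₁=-1.934, ω₁=-5.435, θ₂=1.088, ω₂=5.293
apply F[32]=-15.000 → step 33: x=-0.455, v=-3.937, θ₁=-2.049, ω₁=-6.082, θ₂=1.194, ω₂=5.296
apply F[33]=-15.000 → step 34: x=-0.538, v=-4.332, θ₁=-2.179, ω₁=-6.920, θ₂=1.300, ω₂=5.324
apply F[34]=-15.000 → step 35: x=-0.629, v=-4.833, θ₁=-2.328, ω₁=-7.968, θ₂=1.408, ω₂=5.502
apply F[35]=-15.000 → step 36: x=-0.732, v=-5.452, θ₁=-2.499, ω₁=-9.255, θ₂=1.523, ω₂=6.034
apply F[36]=-15.000 → step 37: x=-0.848, v=-6.167, θ₁=-2.700, ω₁=-10.853, θ₂=1.654, ω₂=7.219
Max |angle| over trajectory = 2.700 rad = 154.7°.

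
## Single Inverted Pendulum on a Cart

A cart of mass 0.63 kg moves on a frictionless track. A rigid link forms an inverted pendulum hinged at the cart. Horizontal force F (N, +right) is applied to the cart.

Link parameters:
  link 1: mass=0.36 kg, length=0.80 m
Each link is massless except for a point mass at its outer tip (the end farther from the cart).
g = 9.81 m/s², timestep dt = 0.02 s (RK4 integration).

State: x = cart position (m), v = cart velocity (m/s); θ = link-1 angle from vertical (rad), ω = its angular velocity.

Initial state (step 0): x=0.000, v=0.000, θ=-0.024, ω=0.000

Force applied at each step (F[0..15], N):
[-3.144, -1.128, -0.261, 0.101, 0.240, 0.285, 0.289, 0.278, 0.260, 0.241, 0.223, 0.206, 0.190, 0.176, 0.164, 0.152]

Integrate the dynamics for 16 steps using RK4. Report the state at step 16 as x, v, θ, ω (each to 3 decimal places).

Answer: x=-0.028, v=-0.042, θ=0.003, ω=0.024

Derivation:
apply F[0]=-3.144 → step 1: x=-0.001, v=-0.097, θ=-0.023, ω=0.116
apply F[1]=-1.128 → step 2: x=-0.003, v=-0.131, θ=-0.020, ω=0.152
apply F[2]=-0.261 → step 3: x=-0.006, v=-0.137, θ=-0.017, ω=0.155
apply F[3]=+0.101 → step 4: x=-0.009, v=-0.132, θ=-0.014, ω=0.145
apply F[4]=+0.240 → step 5: x=-0.011, v=-0.123, θ=-0.011, ω=0.131
apply F[5]=+0.285 → step 6: x=-0.014, v=-0.113, θ=-0.009, ω=0.116
apply F[6]=+0.289 → step 7: x=-0.016, v=-0.103, θ=-0.007, ω=0.101
apply F[7]=+0.278 → step 8: x=-0.018, v=-0.093, θ=-0.005, ω=0.088
apply F[8]=+0.260 → step 9: x=-0.019, v=-0.084, θ=-0.003, ω=0.076
apply F[9]=+0.241 → step 10: x=-0.021, v=-0.076, θ=-0.002, ω=0.066
apply F[10]=+0.223 → step 11: x=-0.022, v=-0.069, θ=-0.001, ω=0.056
apply F[11]=+0.206 → step 12: x=-0.024, v=-0.063, θ=0.000, ω=0.048
apply F[12]=+0.190 → step 13: x=-0.025, v=-0.057, θ=0.001, ω=0.041
apply F[13]=+0.176 → step 14: x=-0.026, v=-0.051, θ=0.002, ω=0.035
apply F[14]=+0.164 → step 15: x=-0.027, v=-0.046, θ=0.003, ω=0.029
apply F[15]=+0.152 → step 16: x=-0.028, v=-0.042, θ=0.003, ω=0.024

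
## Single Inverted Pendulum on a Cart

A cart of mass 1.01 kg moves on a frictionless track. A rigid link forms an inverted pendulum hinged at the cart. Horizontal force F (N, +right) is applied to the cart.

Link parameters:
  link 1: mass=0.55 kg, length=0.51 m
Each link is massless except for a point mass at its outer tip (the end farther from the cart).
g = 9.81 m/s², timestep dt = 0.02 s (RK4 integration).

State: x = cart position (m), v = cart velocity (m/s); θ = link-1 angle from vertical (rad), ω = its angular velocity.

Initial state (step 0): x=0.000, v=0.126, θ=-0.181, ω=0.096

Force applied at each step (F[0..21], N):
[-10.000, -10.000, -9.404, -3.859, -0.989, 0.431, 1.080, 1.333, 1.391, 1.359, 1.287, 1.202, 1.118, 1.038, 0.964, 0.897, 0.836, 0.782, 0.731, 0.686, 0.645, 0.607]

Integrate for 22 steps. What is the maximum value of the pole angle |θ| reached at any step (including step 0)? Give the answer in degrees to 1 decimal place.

Answer: 10.4°

Derivation:
apply F[0]=-10.000 → step 1: x=0.001, v=-0.050, θ=-0.176, ω=0.368
apply F[1]=-10.000 → step 2: x=-0.002, v=-0.228, θ=-0.166, ω=0.645
apply F[2]=-9.404 → step 3: x=-0.008, v=-0.396, θ=-0.151, ω=0.909
apply F[3]=-3.859 → step 4: x=-0.017, v=-0.457, θ=-0.132, ω=0.974
apply F[4]=-0.989 → step 5: x=-0.026, v=-0.464, θ=-0.113, ω=0.941
apply F[5]=+0.431 → step 6: x=-0.035, v=-0.445, θ=-0.095, ω=0.864
apply F[6]=+1.080 → step 7: x=-0.044, v=-0.415, θ=-0.078, ω=0.772
apply F[7]=+1.333 → step 8: x=-0.052, v=-0.382, θ=-0.064, ω=0.679
apply F[8]=+1.391 → step 9: x=-0.059, v=-0.348, θ=-0.051, ω=0.591
apply F[9]=+1.359 → step 10: x=-0.066, v=-0.316, θ=-0.040, ω=0.512
apply F[10]=+1.287 → step 11: x=-0.072, v=-0.287, θ=-0.031, ω=0.441
apply F[11]=+1.202 → step 12: x=-0.077, v=-0.261, θ=-0.023, ω=0.379
apply F[12]=+1.118 → step 13: x=-0.082, v=-0.236, θ=-0.016, ω=0.324
apply F[13]=+1.038 → step 14: x=-0.087, v=-0.215, θ=-0.010, ω=0.276
apply F[14]=+0.964 → step 15: x=-0.091, v=-0.195, θ=-0.004, ω=0.235
apply F[15]=+0.897 → step 16: x=-0.094, v=-0.177, θ=-0.000, ω=0.199
apply F[16]=+0.836 → step 17: x=-0.098, v=-0.160, θ=0.004, ω=0.167
apply F[17]=+0.782 → step 18: x=-0.101, v=-0.145, θ=0.007, ω=0.140
apply F[18]=+0.731 → step 19: x=-0.104, v=-0.132, θ=0.009, ω=0.116
apply F[19]=+0.686 → step 20: x=-0.106, v=-0.119, θ=0.011, ω=0.096
apply F[20]=+0.645 → step 21: x=-0.108, v=-0.108, θ=0.013, ω=0.078
apply F[21]=+0.607 → step 22: x=-0.110, v=-0.097, θ=0.014, ω=0.063
Max |angle| over trajectory = 0.181 rad = 10.4°.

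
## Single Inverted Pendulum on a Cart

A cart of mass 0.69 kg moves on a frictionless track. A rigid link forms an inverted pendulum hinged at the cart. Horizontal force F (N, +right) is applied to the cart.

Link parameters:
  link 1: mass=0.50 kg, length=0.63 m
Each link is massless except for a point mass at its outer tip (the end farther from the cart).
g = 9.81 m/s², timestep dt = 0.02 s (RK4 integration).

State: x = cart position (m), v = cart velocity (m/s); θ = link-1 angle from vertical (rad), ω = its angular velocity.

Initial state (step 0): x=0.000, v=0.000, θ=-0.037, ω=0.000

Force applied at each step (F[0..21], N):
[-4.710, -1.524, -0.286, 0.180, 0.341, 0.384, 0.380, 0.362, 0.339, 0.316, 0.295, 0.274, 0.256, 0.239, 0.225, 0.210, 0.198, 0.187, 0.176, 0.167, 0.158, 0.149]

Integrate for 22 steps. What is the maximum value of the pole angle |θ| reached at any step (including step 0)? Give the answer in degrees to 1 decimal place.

Answer: 2.1°

Derivation:
apply F[0]=-4.710 → step 1: x=-0.001, v=-0.131, θ=-0.035, ω=0.197
apply F[1]=-1.524 → step 2: x=-0.004, v=-0.171, θ=-0.031, ω=0.249
apply F[2]=-0.286 → step 3: x=-0.008, v=-0.175, θ=-0.026, ω=0.247
apply F[3]=+0.180 → step 4: x=-0.011, v=-0.167, θ=-0.021, ω=0.227
apply F[4]=+0.341 → step 5: x=-0.014, v=-0.154, θ=-0.017, ω=0.201
apply F[5]=+0.384 → step 6: x=-0.017, v=-0.141, θ=-0.013, ω=0.175
apply F[6]=+0.380 → step 7: x=-0.020, v=-0.128, θ=-0.010, ω=0.152
apply F[7]=+0.362 → step 8: x=-0.022, v=-0.117, θ=-0.007, ω=0.131
apply F[8]=+0.339 → step 9: x=-0.025, v=-0.106, θ=-0.004, ω=0.112
apply F[9]=+0.316 → step 10: x=-0.027, v=-0.096, θ=-0.002, ω=0.096
apply F[10]=+0.295 → step 11: x=-0.029, v=-0.088, θ=-0.000, ω=0.082
apply F[11]=+0.274 → step 12: x=-0.030, v=-0.080, θ=0.001, ω=0.069
apply F[12]=+0.256 → step 13: x=-0.032, v=-0.073, θ=0.002, ω=0.058
apply F[13]=+0.239 → step 14: x=-0.033, v=-0.066, θ=0.003, ω=0.049
apply F[14]=+0.225 → step 15: x=-0.034, v=-0.060, θ=0.004, ω=0.041
apply F[15]=+0.210 → step 16: x=-0.036, v=-0.055, θ=0.005, ω=0.034
apply F[16]=+0.198 → step 17: x=-0.037, v=-0.050, θ=0.006, ω=0.027
apply F[17]=+0.187 → step 18: x=-0.038, v=-0.045, θ=0.006, ω=0.022
apply F[18]=+0.176 → step 19: x=-0.038, v=-0.041, θ=0.007, ω=0.017
apply F[19]=+0.167 → step 20: x=-0.039, v=-0.037, θ=0.007, ω=0.013
apply F[20]=+0.158 → step 21: x=-0.040, v=-0.033, θ=0.007, ω=0.010
apply F[21]=+0.149 → step 22: x=-0.041, v=-0.030, θ=0.007, ω=0.007
Max |angle| over trajectory = 0.037 rad = 2.1°.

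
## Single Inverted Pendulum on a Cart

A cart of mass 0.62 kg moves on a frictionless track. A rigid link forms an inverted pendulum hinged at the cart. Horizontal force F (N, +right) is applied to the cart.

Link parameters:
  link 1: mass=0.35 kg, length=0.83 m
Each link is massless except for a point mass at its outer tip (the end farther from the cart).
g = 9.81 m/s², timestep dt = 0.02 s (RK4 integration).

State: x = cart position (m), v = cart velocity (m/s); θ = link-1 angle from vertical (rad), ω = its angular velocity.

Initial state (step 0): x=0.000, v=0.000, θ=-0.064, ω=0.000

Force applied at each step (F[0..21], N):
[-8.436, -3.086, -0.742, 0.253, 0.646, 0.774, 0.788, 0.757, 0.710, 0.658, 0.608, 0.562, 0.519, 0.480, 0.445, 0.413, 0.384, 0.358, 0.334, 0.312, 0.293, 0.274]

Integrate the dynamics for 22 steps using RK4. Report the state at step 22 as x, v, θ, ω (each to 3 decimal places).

Answer: x=-0.087, v=-0.060, θ=0.013, ω=0.015

Derivation:
apply F[0]=-8.436 → step 1: x=-0.003, v=-0.265, θ=-0.061, ω=0.303
apply F[1]=-3.086 → step 2: x=-0.009, v=-0.358, θ=-0.054, ω=0.402
apply F[2]=-0.742 → step 3: x=-0.016, v=-0.376, θ=-0.046, ω=0.412
apply F[3]=+0.253 → step 4: x=-0.024, v=-0.363, θ=-0.038, ω=0.387
apply F[4]=+0.646 → step 5: x=-0.031, v=-0.339, θ=-0.030, ω=0.349
apply F[5]=+0.774 → step 6: x=-0.037, v=-0.311, θ=-0.024, ω=0.309
apply F[6]=+0.788 → step 7: x=-0.043, v=-0.283, θ=-0.018, ω=0.271
apply F[7]=+0.757 → step 8: x=-0.048, v=-0.257, θ=-0.013, ω=0.236
apply F[8]=+0.710 → step 9: x=-0.053, v=-0.233, θ=-0.009, ω=0.204
apply F[9]=+0.658 → step 10: x=-0.058, v=-0.211, θ=-0.005, ω=0.176
apply F[10]=+0.608 → step 11: x=-0.062, v=-0.191, θ=-0.002, ω=0.151
apply F[11]=+0.562 → step 12: x=-0.065, v=-0.173, θ=0.001, ω=0.130
apply F[12]=+0.519 → step 13: x=-0.069, v=-0.157, θ=0.004, ω=0.110
apply F[13]=+0.480 → step 14: x=-0.072, v=-0.142, θ=0.006, ω=0.093
apply F[14]=+0.445 → step 15: x=-0.074, v=-0.128, θ=0.007, ω=0.079
apply F[15]=+0.413 → step 16: x=-0.077, v=-0.116, θ=0.009, ω=0.065
apply F[16]=+0.384 → step 17: x=-0.079, v=-0.104, θ=0.010, ω=0.054
apply F[17]=+0.358 → step 18: x=-0.081, v=-0.094, θ=0.011, ω=0.044
apply F[18]=+0.334 → step 19: x=-0.083, v=-0.084, θ=0.012, ω=0.035
apply F[19]=+0.312 → step 20: x=-0.084, v=-0.076, θ=0.012, ω=0.028
apply F[20]=+0.293 → step 21: x=-0.086, v=-0.068, θ=0.013, ω=0.021
apply F[21]=+0.274 → step 22: x=-0.087, v=-0.060, θ=0.013, ω=0.015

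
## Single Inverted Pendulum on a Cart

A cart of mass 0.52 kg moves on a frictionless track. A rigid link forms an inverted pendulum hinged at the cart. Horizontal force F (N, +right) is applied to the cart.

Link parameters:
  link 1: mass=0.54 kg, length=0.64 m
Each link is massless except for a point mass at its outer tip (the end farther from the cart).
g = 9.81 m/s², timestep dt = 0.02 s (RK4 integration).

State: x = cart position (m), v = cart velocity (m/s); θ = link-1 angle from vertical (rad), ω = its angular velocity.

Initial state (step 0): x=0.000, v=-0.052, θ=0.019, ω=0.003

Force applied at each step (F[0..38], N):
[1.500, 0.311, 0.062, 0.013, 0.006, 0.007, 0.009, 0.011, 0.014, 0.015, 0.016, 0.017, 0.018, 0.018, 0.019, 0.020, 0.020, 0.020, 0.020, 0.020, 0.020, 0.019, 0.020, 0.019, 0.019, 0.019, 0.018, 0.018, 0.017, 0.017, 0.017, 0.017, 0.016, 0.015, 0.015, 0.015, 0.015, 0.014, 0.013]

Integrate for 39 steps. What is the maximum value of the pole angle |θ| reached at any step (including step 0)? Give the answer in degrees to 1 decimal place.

apply F[0]=+1.500 → step 1: x=-0.001, v=0.002, θ=0.018, ω=-0.075
apply F[1]=+0.311 → step 2: x=-0.000, v=0.010, θ=0.017, ω=-0.083
apply F[2]=+0.062 → step 3: x=-0.000, v=0.009, θ=0.015, ω=-0.077
apply F[3]=+0.013 → step 4: x=-0.000, v=0.007, θ=0.014, ω=-0.069
apply F[4]=+0.006 → step 5: x=0.000, v=0.005, θ=0.012, ω=-0.061
apply F[5]=+0.007 → step 6: x=0.000, v=0.002, θ=0.011, ω=-0.054
apply F[6]=+0.009 → step 7: x=0.000, v=0.001, θ=0.010, ω=-0.048
apply F[7]=+0.011 → step 8: x=0.000, v=-0.001, θ=0.009, ω=-0.043
apply F[8]=+0.014 → step 9: x=0.000, v=-0.002, θ=0.008, ω=-0.038
apply F[9]=+0.015 → step 10: x=0.000, v=-0.003, θ=0.008, ω=-0.034
apply F[10]=+0.016 → step 11: x=0.000, v=-0.004, θ=0.007, ω=-0.030
apply F[11]=+0.017 → step 12: x=-0.000, v=-0.005, θ=0.007, ω=-0.027
apply F[12]=+0.018 → step 13: x=-0.000, v=-0.006, θ=0.006, ω=-0.024
apply F[13]=+0.018 → step 14: x=-0.000, v=-0.006, θ=0.006, ω=-0.021
apply F[14]=+0.019 → step 15: x=-0.000, v=-0.006, θ=0.005, ω=-0.019
apply F[15]=+0.020 → step 16: x=-0.001, v=-0.007, θ=0.005, ω=-0.017
apply F[16]=+0.020 → step 17: x=-0.001, v=-0.007, θ=0.004, ω=-0.015
apply F[17]=+0.020 → step 18: x=-0.001, v=-0.007, θ=0.004, ω=-0.014
apply F[18]=+0.020 → step 19: x=-0.001, v=-0.007, θ=0.004, ω=-0.013
apply F[19]=+0.020 → step 20: x=-0.001, v=-0.007, θ=0.004, ω=-0.011
apply F[20]=+0.020 → step 21: x=-0.001, v=-0.007, θ=0.003, ω=-0.010
apply F[21]=+0.019 → step 22: x=-0.001, v=-0.007, θ=0.003, ω=-0.009
apply F[22]=+0.020 → step 23: x=-0.002, v=-0.007, θ=0.003, ω=-0.009
apply F[23]=+0.019 → step 24: x=-0.002, v=-0.007, θ=0.003, ω=-0.008
apply F[24]=+0.019 → step 25: x=-0.002, v=-0.007, θ=0.003, ω=-0.007
apply F[25]=+0.019 → step 26: x=-0.002, v=-0.006, θ=0.003, ω=-0.007
apply F[26]=+0.018 → step 27: x=-0.002, v=-0.006, θ=0.003, ω=-0.006
apply F[27]=+0.018 → step 28: x=-0.002, v=-0.006, θ=0.002, ω=-0.006
apply F[28]=+0.017 → step 29: x=-0.002, v=-0.006, θ=0.002, ω=-0.005
apply F[29]=+0.017 → step 30: x=-0.002, v=-0.006, θ=0.002, ω=-0.005
apply F[30]=+0.017 → step 31: x=-0.002, v=-0.005, θ=0.002, ω=-0.005
apply F[31]=+0.017 → step 32: x=-0.003, v=-0.005, θ=0.002, ω=-0.004
apply F[32]=+0.016 → step 33: x=-0.003, v=-0.005, θ=0.002, ω=-0.004
apply F[33]=+0.015 → step 34: x=-0.003, v=-0.005, θ=0.002, ω=-0.004
apply F[34]=+0.015 → step 35: x=-0.003, v=-0.005, θ=0.002, ω=-0.004
apply F[35]=+0.015 → step 36: x=-0.003, v=-0.004, θ=0.002, ω=-0.003
apply F[36]=+0.015 → step 37: x=-0.003, v=-0.004, θ=0.002, ω=-0.003
apply F[37]=+0.014 → step 38: x=-0.003, v=-0.004, θ=0.002, ω=-0.003
apply F[38]=+0.013 → step 39: x=-0.003, v=-0.004, θ=0.002, ω=-0.003
Max |angle| over trajectory = 0.019 rad = 1.1°.

Answer: 1.1°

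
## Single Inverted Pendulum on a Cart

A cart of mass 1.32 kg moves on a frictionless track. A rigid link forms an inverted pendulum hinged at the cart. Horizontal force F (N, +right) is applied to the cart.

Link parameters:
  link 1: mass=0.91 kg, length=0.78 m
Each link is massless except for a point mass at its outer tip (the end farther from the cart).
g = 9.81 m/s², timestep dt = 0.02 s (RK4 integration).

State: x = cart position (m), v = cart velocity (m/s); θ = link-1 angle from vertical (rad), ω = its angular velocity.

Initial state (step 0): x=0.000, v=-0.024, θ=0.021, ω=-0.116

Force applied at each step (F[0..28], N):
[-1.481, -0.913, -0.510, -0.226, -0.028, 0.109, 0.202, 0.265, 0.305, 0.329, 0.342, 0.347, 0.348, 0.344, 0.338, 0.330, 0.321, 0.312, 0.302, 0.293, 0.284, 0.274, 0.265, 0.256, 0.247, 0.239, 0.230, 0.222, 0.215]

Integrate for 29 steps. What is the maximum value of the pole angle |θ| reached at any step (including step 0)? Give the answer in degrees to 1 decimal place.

Answer: 1.2°

Derivation:
apply F[0]=-1.481 → step 1: x=-0.001, v=-0.049, θ=0.019, ω=-0.079
apply F[1]=-0.913 → step 2: x=-0.002, v=-0.065, θ=0.018, ω=-0.053
apply F[2]=-0.510 → step 3: x=-0.003, v=-0.075, θ=0.017, ω=-0.036
apply F[3]=-0.226 → step 4: x=-0.005, v=-0.081, θ=0.016, ω=-0.025
apply F[4]=-0.028 → step 5: x=-0.007, v=-0.084, θ=0.016, ω=-0.017
apply F[5]=+0.109 → step 6: x=-0.008, v=-0.084, θ=0.016, ω=-0.013
apply F[6]=+0.202 → step 7: x=-0.010, v=-0.083, θ=0.015, ω=-0.010
apply F[7]=+0.265 → step 8: x=-0.012, v=-0.081, θ=0.015, ω=-0.009
apply F[8]=+0.305 → step 9: x=-0.013, v=-0.079, θ=0.015, ω=-0.008
apply F[9]=+0.329 → step 10: x=-0.015, v=-0.076, θ=0.015, ω=-0.008
apply F[10]=+0.342 → step 11: x=-0.016, v=-0.073, θ=0.015, ω=-0.009
apply F[11]=+0.347 → step 12: x=-0.018, v=-0.069, θ=0.014, ω=-0.009
apply F[12]=+0.348 → step 13: x=-0.019, v=-0.066, θ=0.014, ω=-0.010
apply F[13]=+0.344 → step 14: x=-0.020, v=-0.063, θ=0.014, ω=-0.011
apply F[14]=+0.338 → step 15: x=-0.021, v=-0.059, θ=0.014, ω=-0.011
apply F[15]=+0.330 → step 16: x=-0.023, v=-0.056, θ=0.014, ω=-0.012
apply F[16]=+0.321 → step 17: x=-0.024, v=-0.053, θ=0.013, ω=-0.013
apply F[17]=+0.312 → step 18: x=-0.025, v=-0.050, θ=0.013, ω=-0.013
apply F[18]=+0.302 → step 19: x=-0.026, v=-0.047, θ=0.013, ω=-0.013
apply F[19]=+0.293 → step 20: x=-0.027, v=-0.045, θ=0.013, ω=-0.014
apply F[20]=+0.284 → step 21: x=-0.027, v=-0.042, θ=0.012, ω=-0.014
apply F[21]=+0.274 → step 22: x=-0.028, v=-0.039, θ=0.012, ω=-0.014
apply F[22]=+0.265 → step 23: x=-0.029, v=-0.037, θ=0.012, ω=-0.014
apply F[23]=+0.256 → step 24: x=-0.030, v=-0.035, θ=0.011, ω=-0.014
apply F[24]=+0.247 → step 25: x=-0.030, v=-0.033, θ=0.011, ω=-0.014
apply F[25]=+0.239 → step 26: x=-0.031, v=-0.030, θ=0.011, ω=-0.014
apply F[26]=+0.230 → step 27: x=-0.032, v=-0.028, θ=0.011, ω=-0.014
apply F[27]=+0.222 → step 28: x=-0.032, v=-0.026, θ=0.010, ω=-0.014
apply F[28]=+0.215 → step 29: x=-0.033, v=-0.025, θ=0.010, ω=-0.014
Max |angle| over trajectory = 0.021 rad = 1.2°.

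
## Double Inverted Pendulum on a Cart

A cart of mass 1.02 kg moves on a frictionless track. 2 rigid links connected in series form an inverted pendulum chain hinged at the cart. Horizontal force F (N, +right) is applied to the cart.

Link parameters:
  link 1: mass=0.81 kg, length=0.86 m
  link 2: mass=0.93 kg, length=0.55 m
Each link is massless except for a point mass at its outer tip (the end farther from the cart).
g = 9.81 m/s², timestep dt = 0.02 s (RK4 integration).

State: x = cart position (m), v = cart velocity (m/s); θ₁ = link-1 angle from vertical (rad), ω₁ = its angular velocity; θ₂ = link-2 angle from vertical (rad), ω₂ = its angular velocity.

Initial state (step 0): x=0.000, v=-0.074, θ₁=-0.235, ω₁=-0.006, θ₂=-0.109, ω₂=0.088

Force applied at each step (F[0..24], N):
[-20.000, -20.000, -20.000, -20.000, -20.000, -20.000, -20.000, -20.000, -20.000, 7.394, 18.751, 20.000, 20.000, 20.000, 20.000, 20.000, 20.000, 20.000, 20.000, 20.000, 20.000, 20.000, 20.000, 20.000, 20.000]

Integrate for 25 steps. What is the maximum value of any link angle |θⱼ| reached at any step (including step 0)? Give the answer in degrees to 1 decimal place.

apply F[0]=-20.000 → step 1: x=-0.004, v=-0.366, θ₁=-0.233, ω₁=0.229, θ₂=-0.106, ω₂=0.213
apply F[1]=-20.000 → step 2: x=-0.015, v=-0.660, θ₁=-0.226, ω₁=0.469, θ₂=-0.100, ω₂=0.336
apply F[2]=-20.000 → step 3: x=-0.031, v=-0.961, θ₁=-0.214, ω₁=0.720, θ₂=-0.093, ω₂=0.455
apply F[3]=-20.000 → step 4: x=-0.053, v=-1.270, θ₁=-0.197, ω₁=0.988, θ₂=-0.082, ω₂=0.564
apply F[4]=-20.000 → step 5: x=-0.082, v=-1.592, θ₁=-0.174, ω₁=1.281, θ₂=-0.070, ω₂=0.660
apply F[5]=-20.000 → step 6: x=-0.117, v=-1.927, θ₁=-0.145, ω₁=1.603, θ₂=-0.056, ω₂=0.739
apply F[6]=-20.000 → step 7: x=-0.159, v=-2.280, θ₁=-0.110, ω₁=1.962, θ₂=-0.041, ω₂=0.795
apply F[7]=-20.000 → step 8: x=-0.208, v=-2.650, θ₁=-0.067, ω₁=2.360, θ₂=-0.024, ω₂=0.827
apply F[8]=-20.000 → step 9: x=-0.265, v=-3.035, θ₁=-0.015, ω₁=2.794, θ₂=-0.008, ω₂=0.837
apply F[9]=+7.394 → step 10: x=-0.324, v=-2.892, θ₁=0.039, ω₁=2.632, θ₂=0.009, ω₂=0.834
apply F[10]=+18.751 → step 11: x=-0.379, v=-2.537, θ₁=0.088, ω₁=2.241, θ₂=0.025, ω₂=0.813
apply F[11]=+20.000 → step 12: x=-0.426, v=-2.174, θ₁=0.129, ω₁=1.862, θ₂=0.041, ω₂=0.766
apply F[12]=+20.000 → step 13: x=-0.466, v=-1.829, θ₁=0.162, ω₁=1.523, θ₂=0.056, ω₂=0.694
apply F[13]=+20.000 → step 14: x=-0.499, v=-1.501, θ₁=0.190, ω₁=1.219, θ₂=0.069, ω₂=0.599
apply F[14]=+20.000 → step 15: x=-0.526, v=-1.187, θ₁=0.211, ω₁=0.944, θ₂=0.080, ω₂=0.486
apply F[15]=+20.000 → step 16: x=-0.546, v=-0.884, θ₁=0.228, ω₁=0.693, θ₂=0.088, ω₂=0.360
apply F[16]=+20.000 → step 17: x=-0.561, v=-0.589, θ₁=0.239, ω₁=0.459, θ₂=0.094, ω₂=0.223
apply F[17]=+20.000 → step 18: x=-0.570, v=-0.300, θ₁=0.246, ω₁=0.236, θ₂=0.097, ω₂=0.079
apply F[18]=+20.000 → step 19: x=-0.573, v=-0.014, θ₁=0.249, ω₁=0.020, θ₂=0.097, ω₂=-0.070
apply F[19]=+20.000 → step 20: x=-0.571, v=0.272, θ₁=0.247, ω₁=-0.196, θ₂=0.094, ω₂=-0.220
apply F[20]=+20.000 → step 21: x=-0.562, v=0.560, θ₁=0.241, ω₁=-0.416, θ₂=0.088, ω₂=-0.369
apply F[21]=+20.000 → step 22: x=-0.548, v=0.854, θ₁=0.230, ω₁=-0.646, θ₂=0.080, ω₂=-0.514
apply F[22]=+20.000 → step 23: x=-0.528, v=1.156, θ₁=0.215, ω₁=-0.891, θ₂=0.068, ω₂=-0.653
apply F[23]=+20.000 → step 24: x=-0.502, v=1.468, θ₁=0.194, ω₁=-1.157, θ₂=0.054, ω₂=-0.782
apply F[24]=+20.000 → step 25: x=-0.469, v=1.794, θ₁=0.168, ω₁=-1.451, θ₂=0.037, ω₂=-0.896
Max |angle| over trajectory = 0.249 rad = 14.2°.

Answer: 14.2°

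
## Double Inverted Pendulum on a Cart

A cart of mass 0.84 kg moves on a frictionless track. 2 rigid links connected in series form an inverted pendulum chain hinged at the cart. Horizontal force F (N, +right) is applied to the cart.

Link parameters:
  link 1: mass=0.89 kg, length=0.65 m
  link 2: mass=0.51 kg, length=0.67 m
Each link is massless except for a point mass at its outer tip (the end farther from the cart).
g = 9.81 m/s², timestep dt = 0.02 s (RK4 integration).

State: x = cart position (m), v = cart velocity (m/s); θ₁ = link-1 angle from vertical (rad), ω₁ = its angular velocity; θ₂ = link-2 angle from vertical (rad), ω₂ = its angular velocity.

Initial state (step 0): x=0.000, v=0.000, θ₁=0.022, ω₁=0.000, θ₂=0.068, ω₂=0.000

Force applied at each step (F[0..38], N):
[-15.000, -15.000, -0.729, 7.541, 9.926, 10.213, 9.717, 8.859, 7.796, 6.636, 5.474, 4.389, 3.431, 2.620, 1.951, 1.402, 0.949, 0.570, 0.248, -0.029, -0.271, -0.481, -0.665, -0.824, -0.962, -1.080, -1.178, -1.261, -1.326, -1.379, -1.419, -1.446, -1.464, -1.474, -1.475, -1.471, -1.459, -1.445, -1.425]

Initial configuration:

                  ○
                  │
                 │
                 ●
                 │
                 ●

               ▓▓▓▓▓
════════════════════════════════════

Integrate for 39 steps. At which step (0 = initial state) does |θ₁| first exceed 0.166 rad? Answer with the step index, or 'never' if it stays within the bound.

apply F[0]=-15.000 → step 1: x=-0.004, v=-0.365, θ₁=0.028, ω₁=0.561, θ₂=0.068, ω₂=0.019
apply F[1]=-15.000 → step 2: x=-0.015, v=-0.732, θ₁=0.044, ω₁=1.131, θ₂=0.069, ω₂=0.033
apply F[2]=-0.729 → step 3: x=-0.030, v=-0.766, θ₁=0.068, ω₁=1.197, θ₂=0.069, ω₂=0.038
apply F[3]=+7.541 → step 4: x=-0.043, v=-0.611, θ₁=0.090, ω₁=0.986, θ₂=0.070, ω₂=0.034
apply F[4]=+9.926 → step 5: x=-0.054, v=-0.409, θ₁=0.106, ω₁=0.711, θ₂=0.071, ω₂=0.021
apply F[5]=+10.213 → step 6: x=-0.060, v=-0.206, θ₁=0.118, ω₁=0.442, θ₂=0.071, ω₂=-0.000
apply F[6]=+9.717 → step 7: x=-0.062, v=-0.018, θ₁=0.124, ω₁=0.202, θ₂=0.071, ω₂=-0.026
apply F[7]=+8.859 → step 8: x=-0.061, v=0.148, θ₁=0.126, ω₁=-0.004, θ₂=0.070, ω₂=-0.054
apply F[8]=+7.796 → step 9: x=-0.056, v=0.290, θ₁=0.125, ω₁=-0.171, θ₂=0.069, ω₂=-0.082
apply F[9]=+6.636 → step 10: x=-0.049, v=0.405, θ₁=0.120, ω₁=-0.301, θ₂=0.067, ω₂=-0.109
apply F[10]=+5.474 → step 11: x=-0.040, v=0.496, θ₁=0.113, ω₁=-0.395, θ₂=0.064, ω₂=-0.133
apply F[11]=+4.389 → step 12: x=-0.030, v=0.564, θ₁=0.104, ω₁=-0.459, θ₂=0.061, ω₂=-0.155
apply F[12]=+3.431 → step 13: x=-0.018, v=0.613, θ₁=0.095, ω₁=-0.497, θ₂=0.058, ω₂=-0.173
apply F[13]=+2.620 → step 14: x=-0.005, v=0.647, θ₁=0.085, ω₁=-0.515, θ₂=0.054, ω₂=-0.188
apply F[14]=+1.951 → step 15: x=0.008, v=0.668, θ₁=0.075, ω₁=-0.518, θ₂=0.051, ω₂=-0.201
apply F[15]=+1.402 → step 16: x=0.021, v=0.679, θ₁=0.064, ω₁=-0.511, θ₂=0.046, ω₂=-0.210
apply F[16]=+0.949 → step 17: x=0.035, v=0.682, θ₁=0.054, ω₁=-0.496, θ₂=0.042, ω₂=-0.217
apply F[17]=+0.570 → step 18: x=0.049, v=0.680, θ₁=0.044, ω₁=-0.476, θ₂=0.038, ω₂=-0.221
apply F[18]=+0.248 → step 19: x=0.062, v=0.673, θ₁=0.035, ω₁=-0.453, θ₂=0.033, ω₂=-0.223
apply F[19]=-0.029 → step 20: x=0.075, v=0.663, θ₁=0.026, ω₁=-0.427, θ₂=0.029, ω₂=-0.223
apply F[20]=-0.271 → step 21: x=0.089, v=0.649, θ₁=0.018, ω₁=-0.400, θ₂=0.024, ω₂=-0.221
apply F[21]=-0.481 → step 22: x=0.101, v=0.633, θ₁=0.010, ω₁=-0.373, θ₂=0.020, ω₂=-0.217
apply F[22]=-0.665 → step 23: x=0.114, v=0.615, θ₁=0.003, ω₁=-0.345, θ₂=0.016, ω₂=-0.212
apply F[23]=-0.824 → step 24: x=0.126, v=0.595, θ₁=-0.003, ω₁=-0.317, θ₂=0.012, ω₂=-0.206
apply F[24]=-0.962 → step 25: x=0.138, v=0.574, θ₁=-0.009, ω₁=-0.290, θ₂=0.008, ω₂=-0.199
apply F[25]=-1.080 → step 26: x=0.149, v=0.553, θ₁=-0.015, ω₁=-0.263, θ₂=0.004, ω₂=-0.190
apply F[26]=-1.178 → step 27: x=0.160, v=0.530, θ₁=-0.020, ω₁=-0.237, θ₂=-0.000, ω₂=-0.182
apply F[27]=-1.261 → step 28: x=0.170, v=0.508, θ₁=-0.024, ω₁=-0.213, θ₂=-0.004, ω₂=-0.172
apply F[28]=-1.326 → step 29: x=0.180, v=0.485, θ₁=-0.028, ω₁=-0.189, θ₂=-0.007, ω₂=-0.162
apply F[29]=-1.379 → step 30: x=0.189, v=0.462, θ₁=-0.032, ω₁=-0.167, θ₂=-0.010, ω₂=-0.152
apply F[30]=-1.419 → step 31: x=0.198, v=0.439, θ₁=-0.035, ω₁=-0.145, θ₂=-0.013, ω₂=-0.142
apply F[31]=-1.446 → step 32: x=0.207, v=0.416, θ₁=-0.038, ω₁=-0.126, θ₂=-0.016, ω₂=-0.132
apply F[32]=-1.464 → step 33: x=0.215, v=0.394, θ₁=-0.040, ω₁=-0.107, θ₂=-0.018, ω₂=-0.122
apply F[33]=-1.474 → step 34: x=0.223, v=0.373, θ₁=-0.042, ω₁=-0.090, θ₂=-0.021, ω₂=-0.112
apply F[34]=-1.475 → step 35: x=0.230, v=0.352, θ₁=-0.044, ω₁=-0.075, θ₂=-0.023, ω₂=-0.102
apply F[35]=-1.471 → step 36: x=0.237, v=0.331, θ₁=-0.045, ω₁=-0.060, θ₂=-0.025, ω₂=-0.093
apply F[36]=-1.459 → step 37: x=0.243, v=0.312, θ₁=-0.046, ω₁=-0.047, θ₂=-0.027, ω₂=-0.083
apply F[37]=-1.445 → step 38: x=0.249, v=0.292, θ₁=-0.047, ω₁=-0.035, θ₂=-0.028, ω₂=-0.075
apply F[38]=-1.425 → step 39: x=0.255, v=0.274, θ₁=-0.048, ω₁=-0.024, θ₂=-0.030, ω₂=-0.066
max |θ₁| = 0.126 ≤ 0.166 over all 40 states.

Answer: never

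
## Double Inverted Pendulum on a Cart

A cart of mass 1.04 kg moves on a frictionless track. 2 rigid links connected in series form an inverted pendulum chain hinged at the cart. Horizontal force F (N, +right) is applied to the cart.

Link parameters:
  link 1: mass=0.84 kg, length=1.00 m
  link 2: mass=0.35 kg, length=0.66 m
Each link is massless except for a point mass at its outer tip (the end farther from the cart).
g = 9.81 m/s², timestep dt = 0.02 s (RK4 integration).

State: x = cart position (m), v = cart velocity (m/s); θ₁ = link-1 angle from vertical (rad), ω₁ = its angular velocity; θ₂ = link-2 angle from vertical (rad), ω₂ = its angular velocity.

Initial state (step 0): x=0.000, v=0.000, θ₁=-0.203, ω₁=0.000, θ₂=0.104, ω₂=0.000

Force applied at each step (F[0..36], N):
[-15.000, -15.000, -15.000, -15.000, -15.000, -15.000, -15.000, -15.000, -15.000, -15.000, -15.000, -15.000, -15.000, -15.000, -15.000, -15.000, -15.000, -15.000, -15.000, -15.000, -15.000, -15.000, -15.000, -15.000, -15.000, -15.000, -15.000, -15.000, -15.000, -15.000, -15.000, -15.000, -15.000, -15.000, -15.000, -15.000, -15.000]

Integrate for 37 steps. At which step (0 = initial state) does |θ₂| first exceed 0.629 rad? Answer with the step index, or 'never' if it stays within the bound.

Answer: 24

Derivation:
apply F[0]=-15.000 → step 1: x=-0.002, v=-0.235, θ₁=-0.201, ω₁=0.163, θ₂=0.105, ω₂=0.150
apply F[1]=-15.000 → step 2: x=-0.009, v=-0.472, θ₁=-0.196, ω₁=0.329, θ₂=0.110, ω₂=0.298
apply F[2]=-15.000 → step 3: x=-0.021, v=-0.711, θ₁=-0.188, ω₁=0.499, θ₂=0.117, ω₂=0.444
apply F[3]=-15.000 → step 4: x=-0.038, v=-0.954, θ₁=-0.176, ω₁=0.676, θ₂=0.128, ω₂=0.586
apply F[4]=-15.000 → step 5: x=-0.059, v=-1.201, θ₁=-0.161, ω₁=0.862, θ₂=0.141, ω₂=0.723
apply F[5]=-15.000 → step 6: x=-0.086, v=-1.454, θ₁=-0.142, ω₁=1.059, θ₂=0.157, ω₂=0.853
apply F[6]=-15.000 → step 7: x=-0.118, v=-1.714, θ₁=-0.119, ω₁=1.270, θ₂=0.175, ω₂=0.972
apply F[7]=-15.000 → step 8: x=-0.155, v=-1.981, θ₁=-0.091, ω₁=1.497, θ₂=0.195, ω₂=1.080
apply F[8]=-15.000 → step 9: x=-0.197, v=-2.257, θ₁=-0.059, ω₁=1.741, θ₂=0.218, ω₂=1.172
apply F[9]=-15.000 → step 10: x=-0.245, v=-2.539, θ₁=-0.021, ω₁=2.003, θ₂=0.242, ω₂=1.245
apply F[10]=-15.000 → step 11: x=-0.299, v=-2.827, θ₁=0.022, ω₁=2.283, θ₂=0.268, ω₂=1.297
apply F[11]=-15.000 → step 12: x=-0.358, v=-3.119, θ₁=0.070, ω₁=2.579, θ₂=0.294, ω₂=1.326
apply F[12]=-15.000 → step 13: x=-0.423, v=-3.408, θ₁=0.125, ω₁=2.886, θ₂=0.320, ω₂=1.331
apply F[13]=-15.000 → step 14: x=-0.494, v=-3.689, θ₁=0.186, ω₁=3.198, θ₂=0.347, ω₂=1.316
apply F[14]=-15.000 → step 15: x=-0.571, v=-3.953, θ₁=0.253, ω₁=3.505, θ₂=0.373, ω₂=1.287
apply F[15]=-15.000 → step 16: x=-0.652, v=-4.192, θ₁=0.326, ω₁=3.796, θ₂=0.398, ω₂=1.256
apply F[16]=-15.000 → step 17: x=-0.738, v=-4.396, θ₁=0.404, ω₁=4.062, θ₂=0.423, ω₂=1.236
apply F[17]=-15.000 → step 18: x=-0.828, v=-4.561, θ₁=0.488, ω₁=4.294, θ₂=0.448, ω₂=1.242
apply F[18]=-15.000 → step 19: x=-0.920, v=-4.684, θ₁=0.576, ω₁=4.491, θ₂=0.473, ω₂=1.286
apply F[19]=-15.000 → step 20: x=-1.015, v=-4.766, θ₁=0.667, ω₁=4.653, θ₂=0.500, ω₂=1.376
apply F[20]=-15.000 → step 21: x=-1.111, v=-4.808, θ₁=0.762, ω₁=4.786, θ₂=0.529, ω₂=1.516
apply F[21]=-15.000 → step 22: x=-1.207, v=-4.816, θ₁=0.859, ω₁=4.895, θ₂=0.561, ω₂=1.707
apply F[22]=-15.000 → step 23: x=-1.303, v=-4.792, θ₁=0.958, ω₁=4.987, θ₂=0.597, ω₂=1.947
apply F[23]=-15.000 → step 24: x=-1.399, v=-4.741, θ₁=1.058, ω₁=5.067, θ₂=0.639, ω₂=2.234
apply F[24]=-15.000 → step 25: x=-1.493, v=-4.664, θ₁=1.160, ω₁=5.141, θ₂=0.687, ω₂=2.565
apply F[25]=-15.000 → step 26: x=-1.585, v=-4.563, θ₁=1.264, ω₁=5.212, θ₂=0.742, ω₂=2.938
apply F[26]=-15.000 → step 27: x=-1.675, v=-4.439, θ₁=1.369, ω₁=5.282, θ₂=0.805, ω₂=3.352
apply F[27]=-15.000 → step 28: x=-1.762, v=-4.292, θ₁=1.475, ω₁=5.353, θ₂=0.876, ω₂=3.806
apply F[28]=-15.000 → step 29: x=-1.847, v=-4.123, θ₁=1.583, ω₁=5.427, θ₂=0.957, ω₂=4.300
apply F[29]=-15.000 → step 30: x=-1.927, v=-3.930, θ₁=1.692, ω₁=5.504, θ₂=1.048, ω₂=4.838
apply F[30]=-15.000 → step 31: x=-2.004, v=-3.714, θ₁=1.803, ω₁=5.583, θ₂=1.151, ω₂=5.420
apply F[31]=-15.000 → step 32: x=-2.075, v=-3.472, θ₁=1.915, ω₁=5.666, θ₂=1.266, ω₂=6.050
apply F[32]=-15.000 → step 33: x=-2.142, v=-3.204, θ₁=2.030, ω₁=5.750, θ₂=1.393, ω₂=6.731
apply F[33]=-15.000 → step 34: x=-2.203, v=-2.909, θ₁=2.145, ω₁=5.836, θ₂=1.535, ω₂=7.468
apply F[34]=-15.000 → step 35: x=-2.258, v=-2.587, θ₁=2.263, ω₁=5.923, θ₂=1.692, ω₂=8.260
apply F[35]=-15.000 → step 36: x=-2.307, v=-2.242, θ₁=2.382, ω₁=6.011, θ₂=1.866, ω₂=9.104
apply F[36]=-15.000 → step 37: x=-2.348, v=-1.881, θ₁=2.504, ω₁=6.098, θ₂=2.057, ω₂=9.985
|θ₂| = 0.639 > 0.629 first at step 24.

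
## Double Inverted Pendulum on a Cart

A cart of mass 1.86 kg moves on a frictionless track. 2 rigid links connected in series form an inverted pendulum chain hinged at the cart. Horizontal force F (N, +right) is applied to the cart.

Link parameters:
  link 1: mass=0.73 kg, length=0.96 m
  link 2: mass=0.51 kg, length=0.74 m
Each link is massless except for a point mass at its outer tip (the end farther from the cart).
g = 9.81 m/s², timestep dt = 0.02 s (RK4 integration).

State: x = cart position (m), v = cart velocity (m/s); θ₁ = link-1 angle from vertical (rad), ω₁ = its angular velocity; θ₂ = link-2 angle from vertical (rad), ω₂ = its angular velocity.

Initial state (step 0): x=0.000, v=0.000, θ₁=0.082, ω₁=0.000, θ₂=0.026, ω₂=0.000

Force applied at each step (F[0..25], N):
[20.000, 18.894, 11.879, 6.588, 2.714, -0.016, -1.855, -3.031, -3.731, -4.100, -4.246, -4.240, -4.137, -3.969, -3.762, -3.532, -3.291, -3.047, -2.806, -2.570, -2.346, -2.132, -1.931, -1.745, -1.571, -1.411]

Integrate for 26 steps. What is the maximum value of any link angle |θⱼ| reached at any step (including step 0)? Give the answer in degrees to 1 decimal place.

apply F[0]=+20.000 → step 1: x=0.002, v=0.204, θ₁=0.080, ω₁=-0.186, θ₂=0.026, ω₂=-0.027
apply F[1]=+18.894 → step 2: x=0.008, v=0.396, θ₁=0.075, ω₁=-0.362, θ₂=0.025, ω₂=-0.052
apply F[2]=+11.879 → step 3: x=0.017, v=0.514, θ₁=0.066, ω₁=-0.464, θ₂=0.024, ω₂=-0.073
apply F[3]=+6.588 → step 4: x=0.028, v=0.577, θ₁=0.057, ω₁=-0.511, θ₂=0.022, ω₂=-0.091
apply F[4]=+2.714 → step 5: x=0.040, v=0.600, θ₁=0.046, ω₁=-0.520, θ₂=0.020, ω₂=-0.104
apply F[5]=-0.016 → step 6: x=0.052, v=0.594, θ₁=0.036, ω₁=-0.503, θ₂=0.018, ω₂=-0.114
apply F[6]=-1.855 → step 7: x=0.063, v=0.570, θ₁=0.026, ω₁=-0.470, θ₂=0.016, ω₂=-0.120
apply F[7]=-3.031 → step 8: x=0.074, v=0.535, θ₁=0.017, ω₁=-0.427, θ₂=0.013, ω₂=-0.123
apply F[8]=-3.731 → step 9: x=0.085, v=0.493, θ₁=0.009, ω₁=-0.381, θ₂=0.011, ω₂=-0.124
apply F[9]=-4.100 → step 10: x=0.094, v=0.448, θ₁=0.002, ω₁=-0.333, θ₂=0.008, ω₂=-0.122
apply F[10]=-4.246 → step 11: x=0.103, v=0.403, θ₁=-0.004, ω₁=-0.287, θ₂=0.006, ω₂=-0.119
apply F[11]=-4.240 → step 12: x=0.110, v=0.358, θ₁=-0.009, ω₁=-0.244, θ₂=0.003, ω₂=-0.114
apply F[12]=-4.137 → step 13: x=0.117, v=0.315, θ₁=-0.014, ω₁=-0.203, θ₂=0.001, ω₂=-0.108
apply F[13]=-3.969 → step 14: x=0.123, v=0.274, θ₁=-0.017, ω₁=-0.166, θ₂=-0.001, ω₂=-0.101
apply F[14]=-3.762 → step 15: x=0.128, v=0.236, θ₁=-0.020, ω₁=-0.133, θ₂=-0.003, ω₂=-0.093
apply F[15]=-3.532 → step 16: x=0.132, v=0.201, θ₁=-0.023, ω₁=-0.103, θ₂=-0.005, ω₂=-0.085
apply F[16]=-3.291 → step 17: x=0.136, v=0.169, θ₁=-0.025, ω₁=-0.077, θ₂=-0.006, ω₂=-0.076
apply F[17]=-3.047 → step 18: x=0.139, v=0.140, θ₁=-0.026, ω₁=-0.054, θ₂=-0.008, ω₂=-0.068
apply F[18]=-2.806 → step 19: x=0.142, v=0.113, θ₁=-0.027, ω₁=-0.035, θ₂=-0.009, ω₂=-0.060
apply F[19]=-2.570 → step 20: x=0.144, v=0.089, θ₁=-0.027, ω₁=-0.017, θ₂=-0.010, ω₂=-0.052
apply F[20]=-2.346 → step 21: x=0.145, v=0.067, θ₁=-0.027, ω₁=-0.003, θ₂=-0.011, ω₂=-0.044
apply F[21]=-2.132 → step 22: x=0.146, v=0.048, θ₁=-0.027, ω₁=0.009, θ₂=-0.012, ω₂=-0.037
apply F[22]=-1.931 → step 23: x=0.147, v=0.031, θ₁=-0.027, ω₁=0.019, θ₂=-0.013, ω₂=-0.030
apply F[23]=-1.745 → step 24: x=0.148, v=0.015, θ₁=-0.027, ω₁=0.028, θ₂=-0.013, ω₂=-0.024
apply F[24]=-1.571 → step 25: x=0.148, v=0.002, θ₁=-0.026, ω₁=0.034, θ₂=-0.013, ω₂=-0.018
apply F[25]=-1.411 → step 26: x=0.148, v=-0.010, θ₁=-0.025, ω₁=0.040, θ₂=-0.014, ω₂=-0.013
Max |angle| over trajectory = 0.082 rad = 4.7°.

Answer: 4.7°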